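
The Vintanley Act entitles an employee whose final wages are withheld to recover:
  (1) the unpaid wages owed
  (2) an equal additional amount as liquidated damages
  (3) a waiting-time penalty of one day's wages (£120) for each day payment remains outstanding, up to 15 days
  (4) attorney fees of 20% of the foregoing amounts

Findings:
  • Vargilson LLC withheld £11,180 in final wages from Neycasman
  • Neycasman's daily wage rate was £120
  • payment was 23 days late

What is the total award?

Liquidated damages (equal amount): £11,180
Penalty days: min(23, 15) = 15
Waiting-time penalty: 15 × £120 = £1,800
Subtotal: £11,180 + £11,180 + £1,800 = £24,160
Attorney fees: 20% of £24,160 = £4,832
Total award: £24,160 + £4,832 = £28,992

£28,992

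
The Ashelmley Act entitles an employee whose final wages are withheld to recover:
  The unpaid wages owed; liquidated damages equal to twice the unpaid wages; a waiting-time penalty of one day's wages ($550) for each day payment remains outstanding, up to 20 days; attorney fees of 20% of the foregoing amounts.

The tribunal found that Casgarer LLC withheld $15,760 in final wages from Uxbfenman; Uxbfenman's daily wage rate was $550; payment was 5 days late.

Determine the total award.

$60,036

Doubled: 2 × $15,760 = $31,520
Penalty days: min(5, 20) = 5
Waiting-time penalty: 5 × $550 = $2,750
Subtotal: $15,760 + $31,520 + $2,750 = $50,030
Attorney fees: 20% of $50,030 = $10,006
Total award: $50,030 + $10,006 = $60,036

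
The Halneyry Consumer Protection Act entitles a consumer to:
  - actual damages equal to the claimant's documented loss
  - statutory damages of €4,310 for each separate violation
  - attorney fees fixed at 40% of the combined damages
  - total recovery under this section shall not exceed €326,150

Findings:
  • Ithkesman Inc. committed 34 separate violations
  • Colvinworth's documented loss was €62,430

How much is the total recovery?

€292,558

Statutory damages: 34 × €4,310 = €146,540
Combined damages: €62,430 + €146,540 = €208,970
Attorney fees: 40% of €208,970 = €83,588
Total before cap: €208,970 + €83,588 = €292,558
Cap at €326,150: €292,558 is within the cap, no reduction.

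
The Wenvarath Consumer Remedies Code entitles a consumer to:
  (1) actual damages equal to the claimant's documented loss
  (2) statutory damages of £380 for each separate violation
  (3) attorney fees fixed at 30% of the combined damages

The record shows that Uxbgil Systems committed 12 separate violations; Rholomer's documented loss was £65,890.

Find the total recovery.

Statutory damages: 12 × £380 = £4,560
Combined damages: £65,890 + £4,560 = £70,450
Attorney fees: 30% of £70,450 = £21,135
Total recovery: £70,450 + £21,135 = £91,585

£91,585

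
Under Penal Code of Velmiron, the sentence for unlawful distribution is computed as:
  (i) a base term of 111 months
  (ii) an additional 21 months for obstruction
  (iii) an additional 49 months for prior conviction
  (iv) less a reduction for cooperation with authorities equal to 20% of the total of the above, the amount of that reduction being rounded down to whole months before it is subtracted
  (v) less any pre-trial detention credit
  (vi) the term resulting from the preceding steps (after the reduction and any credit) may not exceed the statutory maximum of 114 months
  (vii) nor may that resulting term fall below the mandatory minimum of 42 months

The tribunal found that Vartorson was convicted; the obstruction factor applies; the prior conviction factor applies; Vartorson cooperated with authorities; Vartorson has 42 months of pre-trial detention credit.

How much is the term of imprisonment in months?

103 months

Obstruction enhancement: +21 months
Prior conviction enhancement: +49 months
Adjusted term: 111 months + 21 months + 49 months = 181 months
Cooperation with authorities reduction: 20% of 181 months = 36 months (rounded down)
After reduction: 181 − 36 = 145 months
Less pre-trial detention credit: 145 months − 42 months = 103 months
Cap at 114 months: 103 months is within the cap, no reduction.
Minimum 42 months: 103 months meets the minimum, no increase.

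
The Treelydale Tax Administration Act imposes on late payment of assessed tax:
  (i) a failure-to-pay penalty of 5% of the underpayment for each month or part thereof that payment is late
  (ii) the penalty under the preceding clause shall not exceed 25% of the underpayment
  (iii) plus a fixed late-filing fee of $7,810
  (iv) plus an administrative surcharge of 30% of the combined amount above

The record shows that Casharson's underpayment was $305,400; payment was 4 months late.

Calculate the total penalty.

Accrued rate: 5% × 4 = 20%, capped at 25% → 20%
Failure-to-pay penalty: 20% of $305,400 = $61,080
Penalty before surcharge: $61,080 + $7,810 = $68,890
Administrative surcharge: 30% of $68,890 = $20,667
Total penalty: $68,890 + $20,667 = $89,557

$89,557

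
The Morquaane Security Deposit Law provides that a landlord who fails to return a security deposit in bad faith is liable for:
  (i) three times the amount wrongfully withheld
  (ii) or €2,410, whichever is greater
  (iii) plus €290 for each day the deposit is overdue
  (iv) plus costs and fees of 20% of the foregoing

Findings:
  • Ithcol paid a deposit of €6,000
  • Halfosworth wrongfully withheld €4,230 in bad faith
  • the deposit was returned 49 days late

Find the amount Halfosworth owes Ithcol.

€32,280

Trebled: 3 × €4,230 = €12,690
Minimum €2,410: €12,690 meets the minimum, no increase.
Late-return penalty: 49 × €290 = €14,210
Damages plus late penalty: €12,690 + €14,210 = €26,900
Costs and fees: 20% of €26,900 = €5,380
Total recovery: €26,900 + €5,380 = €32,280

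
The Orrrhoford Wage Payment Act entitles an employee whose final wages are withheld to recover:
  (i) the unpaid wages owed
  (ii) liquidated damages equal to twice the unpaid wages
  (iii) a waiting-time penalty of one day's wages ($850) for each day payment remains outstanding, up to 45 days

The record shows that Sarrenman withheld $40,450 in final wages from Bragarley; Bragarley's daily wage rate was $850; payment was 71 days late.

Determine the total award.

Doubled: 2 × $40,450 = $80,900
Penalty days: min(71, 45) = 45
Waiting-time penalty: 45 × $850 = $38,250
Total award: $40,450 + $80,900 + $38,250 = $159,600

$159,600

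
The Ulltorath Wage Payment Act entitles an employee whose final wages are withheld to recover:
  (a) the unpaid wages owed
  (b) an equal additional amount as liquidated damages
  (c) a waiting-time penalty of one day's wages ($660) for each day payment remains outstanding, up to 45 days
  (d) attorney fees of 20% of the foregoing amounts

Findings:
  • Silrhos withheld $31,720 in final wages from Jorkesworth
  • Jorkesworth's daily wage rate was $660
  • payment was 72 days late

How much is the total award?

Liquidated damages (equal amount): $31,720
Penalty days: min(72, 45) = 45
Waiting-time penalty: 45 × $660 = $29,700
Subtotal: $31,720 + $31,720 + $29,700 = $93,140
Attorney fees: 20% of $93,140 = $18,628
Total award: $93,140 + $18,628 = $111,768

Total award: $111,768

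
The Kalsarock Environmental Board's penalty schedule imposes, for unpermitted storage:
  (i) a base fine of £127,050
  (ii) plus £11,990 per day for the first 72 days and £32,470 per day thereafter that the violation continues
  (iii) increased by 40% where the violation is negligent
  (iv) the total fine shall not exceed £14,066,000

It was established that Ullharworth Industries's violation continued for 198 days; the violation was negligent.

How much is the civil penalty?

£7,114,170

First 72 days: 72 × £11,990 = £863,280
Remaining days: (198 − 72) × £32,470 = £4,091,220
Per-day component: £863,280 + £4,091,220 = £4,954,500
Base plus per-day: £127,050 + £4,954,500 = £5,081,550
Enhancement: 40% of £5,081,550 = £2,032,620
Enhanced fine: £5,081,550 + £2,032,620 = £7,114,170
Cap at £14,066,000: £7,114,170 is within the cap, no reduction.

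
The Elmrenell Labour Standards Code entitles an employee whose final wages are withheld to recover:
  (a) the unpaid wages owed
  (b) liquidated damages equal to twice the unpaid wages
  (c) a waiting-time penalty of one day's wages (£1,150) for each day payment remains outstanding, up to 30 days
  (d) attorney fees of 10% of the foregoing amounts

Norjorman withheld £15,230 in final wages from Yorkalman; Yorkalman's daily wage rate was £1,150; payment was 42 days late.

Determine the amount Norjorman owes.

£88,209

Doubled: 2 × £15,230 = £30,460
Penalty days: min(42, 30) = 30
Waiting-time penalty: 30 × £1,150 = £34,500
Subtotal: £15,230 + £30,460 + £34,500 = £80,190
Attorney fees: 10% of £80,190 = £8,019
Total award: £80,190 + £8,019 = £88,209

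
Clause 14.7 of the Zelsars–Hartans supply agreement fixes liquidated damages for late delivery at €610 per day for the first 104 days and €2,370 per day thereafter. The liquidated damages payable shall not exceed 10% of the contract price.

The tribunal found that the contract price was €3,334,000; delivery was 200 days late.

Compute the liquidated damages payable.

€290,960

First 104 days: 104 × €610 = €63,440
Remaining days: (200 − 104) × €2,370 = €227,520
Accrued per-day damages: €63,440 + €227,520 = €290,960
Cap: 10% of €3,334,000 = €333,400
Cap at €333,400: €290,960 is within the cap, no reduction.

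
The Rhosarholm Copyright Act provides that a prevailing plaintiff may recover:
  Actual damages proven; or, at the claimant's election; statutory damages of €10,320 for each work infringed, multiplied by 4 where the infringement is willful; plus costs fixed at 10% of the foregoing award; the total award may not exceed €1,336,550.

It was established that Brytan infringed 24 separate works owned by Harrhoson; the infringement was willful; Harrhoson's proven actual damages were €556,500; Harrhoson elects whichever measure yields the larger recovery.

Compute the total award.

Statutory damages: 24 × €10,320 = €247,680
Multiplied by 4: 4 × €247,680 = €990,720
Greater of actual damages (€556,500) or enhanced statutory damages (€990,720): €990,720
Costs: 10% of €990,720 = €99,072
Award plus costs: €990,720 + €99,072 = €1,089,792
Cap at €1,336,550: €1,089,792 is within the cap, no reduction.

€1,089,792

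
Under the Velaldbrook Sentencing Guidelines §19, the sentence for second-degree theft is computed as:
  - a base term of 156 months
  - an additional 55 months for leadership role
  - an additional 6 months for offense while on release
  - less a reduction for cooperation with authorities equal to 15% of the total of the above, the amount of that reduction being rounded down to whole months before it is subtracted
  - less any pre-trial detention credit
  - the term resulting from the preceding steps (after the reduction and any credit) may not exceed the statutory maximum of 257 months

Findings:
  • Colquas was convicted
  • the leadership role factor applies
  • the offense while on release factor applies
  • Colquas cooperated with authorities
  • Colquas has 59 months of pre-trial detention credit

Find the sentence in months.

126 months

Leadership role enhancement: +55 months
Offense while on release enhancement: +6 months
Adjusted term: 156 months + 55 months + 6 months = 217 months
Cooperation with authorities reduction: 15% of 217 months = 32 months (rounded down)
After reduction: 217 − 32 = 185 months
Less pre-trial detention credit: 185 months − 59 months = 126 months
Cap at 257 months: 126 months is within the cap, no reduction.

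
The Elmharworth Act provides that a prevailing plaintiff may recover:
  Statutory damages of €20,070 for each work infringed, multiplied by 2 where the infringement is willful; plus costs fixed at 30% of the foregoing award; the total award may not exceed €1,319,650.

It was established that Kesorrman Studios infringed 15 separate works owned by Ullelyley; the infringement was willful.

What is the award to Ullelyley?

€782,730

Statutory damages: 15 × €20,070 = €301,050
Doubled: 2 × €301,050 = €602,100
Costs: 30% of €602,100 = €180,630
Award plus costs: €602,100 + €180,630 = €782,730
Cap at €1,319,650: €782,730 is within the cap, no reduction.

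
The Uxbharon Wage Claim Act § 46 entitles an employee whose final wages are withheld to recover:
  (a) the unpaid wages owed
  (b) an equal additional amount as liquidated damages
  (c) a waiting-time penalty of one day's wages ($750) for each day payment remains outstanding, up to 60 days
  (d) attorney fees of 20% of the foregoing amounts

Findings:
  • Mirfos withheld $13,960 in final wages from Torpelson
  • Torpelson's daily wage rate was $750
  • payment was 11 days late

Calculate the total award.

Liquidated damages (equal amount): $13,960
Penalty days: min(11, 60) = 11
Waiting-time penalty: 11 × $750 = $8,250
Subtotal: $13,960 + $13,960 + $8,250 = $36,170
Attorney fees: 20% of $36,170 = $7,234
Total award: $36,170 + $7,234 = $43,404

$43,404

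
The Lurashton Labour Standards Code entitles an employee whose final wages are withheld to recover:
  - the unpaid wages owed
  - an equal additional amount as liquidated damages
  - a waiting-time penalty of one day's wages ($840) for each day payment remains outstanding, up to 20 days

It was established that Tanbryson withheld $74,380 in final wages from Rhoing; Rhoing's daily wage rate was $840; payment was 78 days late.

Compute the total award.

Liquidated damages (equal amount): $74,380
Penalty days: min(78, 20) = 20
Waiting-time penalty: 20 × $840 = $16,800
Total award: $74,380 + $74,380 + $16,800 = $165,560

$165,560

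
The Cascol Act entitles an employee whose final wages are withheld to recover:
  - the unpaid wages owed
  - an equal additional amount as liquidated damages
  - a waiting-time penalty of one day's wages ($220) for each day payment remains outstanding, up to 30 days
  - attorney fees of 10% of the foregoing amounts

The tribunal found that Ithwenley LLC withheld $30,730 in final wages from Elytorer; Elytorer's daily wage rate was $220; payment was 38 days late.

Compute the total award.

Liquidated damages (equal amount): $30,730
Penalty days: min(38, 30) = 30
Waiting-time penalty: 30 × $220 = $6,600
Subtotal: $30,730 + $30,730 + $6,600 = $68,060
Attorney fees: 10% of $68,060 = $6,806
Total award: $68,060 + $6,806 = $74,866

$74,866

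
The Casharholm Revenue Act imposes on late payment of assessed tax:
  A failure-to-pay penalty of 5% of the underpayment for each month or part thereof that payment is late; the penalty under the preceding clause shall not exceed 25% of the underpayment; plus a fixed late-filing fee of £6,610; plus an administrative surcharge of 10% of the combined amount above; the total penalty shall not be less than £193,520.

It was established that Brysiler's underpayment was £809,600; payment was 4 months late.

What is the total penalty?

Accrued rate: 5% × 4 = 20%, capped at 25% → 20%
Failure-to-pay penalty: 20% of £809,600 = £161,920
Penalty before surcharge: £161,920 + £6,610 = £168,530
Administrative surcharge: 10% of £168,530 = £16,853
Total penalty: £168,530 + £16,853 = £185,383
Minimum £193,520: £185,383 is below the minimum → £193,520

Penalty: £193,520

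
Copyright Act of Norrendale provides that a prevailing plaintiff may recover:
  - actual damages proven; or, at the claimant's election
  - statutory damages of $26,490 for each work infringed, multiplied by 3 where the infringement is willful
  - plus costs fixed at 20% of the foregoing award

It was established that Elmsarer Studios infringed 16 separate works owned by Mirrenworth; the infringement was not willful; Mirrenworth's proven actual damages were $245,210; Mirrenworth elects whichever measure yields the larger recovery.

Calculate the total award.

$508,608

Statutory damages: 16 × $26,490 = $423,840
Infringement not willful: no ×3 enhancement.
Greater of actual damages ($245,210) or statutory damages ($423,840): $423,840
Costs: 20% of $423,840 = $84,768
Award plus costs: $423,840 + $84,768 = $508,608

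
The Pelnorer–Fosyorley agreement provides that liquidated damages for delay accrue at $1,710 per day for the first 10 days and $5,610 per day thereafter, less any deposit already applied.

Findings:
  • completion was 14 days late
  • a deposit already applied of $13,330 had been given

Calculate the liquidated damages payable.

$26,210

First 10 days: 10 × $1,710 = $17,100
Remaining days: (14 − 10) × $5,610 = $22,440
Accrued per-day damages: $17,100 + $22,440 = $39,540
Less deposit already applied: $39,540 − $13,330 = $26,210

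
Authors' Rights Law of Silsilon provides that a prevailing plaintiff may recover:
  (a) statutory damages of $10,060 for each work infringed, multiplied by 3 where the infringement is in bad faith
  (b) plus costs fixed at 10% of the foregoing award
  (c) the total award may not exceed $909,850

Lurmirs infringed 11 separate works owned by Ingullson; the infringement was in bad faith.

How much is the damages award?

Statutory damages: 11 × $10,060 = $110,660
Trebled: 3 × $110,660 = $331,980
Costs: 10% of $331,980 = $33,198
Award plus costs: $331,980 + $33,198 = $365,178
Cap at $909,850: $365,178 is within the cap, no reduction.

$365,178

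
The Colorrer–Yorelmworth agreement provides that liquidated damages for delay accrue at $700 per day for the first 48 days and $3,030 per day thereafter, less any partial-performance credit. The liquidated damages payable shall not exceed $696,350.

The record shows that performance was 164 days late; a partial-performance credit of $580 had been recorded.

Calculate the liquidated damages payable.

First 48 days: 48 × $700 = $33,600
Remaining days: (164 − 48) × $3,030 = $351,480
Accrued per-day damages: $33,600 + $351,480 = $385,080
Less partial-performance credit: $385,080 − $580 = $384,500
Cap at $696,350: $384,500 is within the cap, no reduction.

$384,500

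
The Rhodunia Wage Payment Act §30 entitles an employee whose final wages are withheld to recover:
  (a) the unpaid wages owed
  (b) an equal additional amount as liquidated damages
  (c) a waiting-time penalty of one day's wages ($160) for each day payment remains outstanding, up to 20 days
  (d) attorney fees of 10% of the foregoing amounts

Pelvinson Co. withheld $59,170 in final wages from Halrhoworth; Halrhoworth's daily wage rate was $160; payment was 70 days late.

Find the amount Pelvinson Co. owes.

$133,694

Liquidated damages (equal amount): $59,170
Penalty days: min(70, 20) = 20
Waiting-time penalty: 20 × $160 = $3,200
Subtotal: $59,170 + $59,170 + $3,200 = $121,540
Attorney fees: 10% of $121,540 = $12,154
Total award: $121,540 + $12,154 = $133,694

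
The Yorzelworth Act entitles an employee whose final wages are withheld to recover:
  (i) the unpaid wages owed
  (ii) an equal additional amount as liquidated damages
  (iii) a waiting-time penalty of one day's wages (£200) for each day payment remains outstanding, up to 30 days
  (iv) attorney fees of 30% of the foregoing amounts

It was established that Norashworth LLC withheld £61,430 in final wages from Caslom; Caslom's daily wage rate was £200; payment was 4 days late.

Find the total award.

£160,758

Liquidated damages (equal amount): £61,430
Penalty days: min(4, 30) = 4
Waiting-time penalty: 4 × £200 = £800
Subtotal: £61,430 + £61,430 + £800 = £123,660
Attorney fees: 30% of £123,660 = £37,098
Total award: £123,660 + £37,098 = £160,758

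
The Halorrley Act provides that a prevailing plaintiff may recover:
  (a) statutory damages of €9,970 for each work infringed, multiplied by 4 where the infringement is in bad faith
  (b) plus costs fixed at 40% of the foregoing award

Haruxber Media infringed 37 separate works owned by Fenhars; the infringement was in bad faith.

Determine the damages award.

€2,065,784

Statutory damages: 37 × €9,970 = €368,890
Multiplied by 4: 4 × €368,890 = €1,475,560
Costs: 40% of €1,475,560 = €590,224
Award plus costs: €1,475,560 + €590,224 = €2,065,784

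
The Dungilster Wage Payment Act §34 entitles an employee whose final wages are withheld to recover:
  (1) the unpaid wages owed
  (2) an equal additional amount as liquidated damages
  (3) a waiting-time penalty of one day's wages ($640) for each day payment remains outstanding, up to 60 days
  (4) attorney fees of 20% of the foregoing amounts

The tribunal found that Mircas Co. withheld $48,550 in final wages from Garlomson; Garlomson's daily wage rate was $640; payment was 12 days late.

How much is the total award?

Liquidated damages (equal amount): $48,550
Penalty days: min(12, 60) = 12
Waiting-time penalty: 12 × $640 = $7,680
Subtotal: $48,550 + $48,550 + $7,680 = $104,780
Attorney fees: 20% of $104,780 = $20,956
Total award: $104,780 + $20,956 = $125,736

$125,736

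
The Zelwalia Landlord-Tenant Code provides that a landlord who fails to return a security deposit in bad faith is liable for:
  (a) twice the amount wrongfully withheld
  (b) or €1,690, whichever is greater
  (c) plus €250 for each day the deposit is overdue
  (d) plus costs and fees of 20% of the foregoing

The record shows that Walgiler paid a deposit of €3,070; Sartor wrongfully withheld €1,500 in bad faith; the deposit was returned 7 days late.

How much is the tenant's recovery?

Doubled: 2 × €1,500 = €3,000
Minimum €1,690: €3,000 meets the minimum, no increase.
Late-return penalty: 7 × €250 = €1,750
Damages plus late penalty: €3,000 + €1,750 = €4,750
Costs and fees: 20% of €4,750 = €950
Total recovery: €4,750 + €950 = €5,700

€5,700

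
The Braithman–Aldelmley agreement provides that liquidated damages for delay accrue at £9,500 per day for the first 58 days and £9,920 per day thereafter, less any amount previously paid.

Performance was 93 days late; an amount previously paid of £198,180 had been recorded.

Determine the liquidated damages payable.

First 58 days: 58 × £9,500 = £551,000
Remaining days: (93 − 58) × £9,920 = £347,200
Accrued per-day damages: £551,000 + £347,200 = £898,200
Less amount previously paid: £898,200 − £198,180 = £700,020

£700,020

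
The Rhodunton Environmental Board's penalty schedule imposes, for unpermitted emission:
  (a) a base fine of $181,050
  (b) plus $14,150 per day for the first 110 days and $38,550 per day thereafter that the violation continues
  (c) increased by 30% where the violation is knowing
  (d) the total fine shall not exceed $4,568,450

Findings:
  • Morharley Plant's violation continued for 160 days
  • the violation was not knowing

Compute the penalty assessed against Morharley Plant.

Civil penalty: $3,665,050

First 110 days: 110 × $14,150 = $1,556,500
Remaining days: (160 − 110) × $38,550 = $1,927,500
Per-day component: $1,556,500 + $1,927,500 = $3,484,000
Base plus per-day: $181,050 + $3,484,000 = $3,665,050
The violation was not knowing: no 30% increase.
Cap at $4,568,450: $3,665,050 is within the cap, no reduction.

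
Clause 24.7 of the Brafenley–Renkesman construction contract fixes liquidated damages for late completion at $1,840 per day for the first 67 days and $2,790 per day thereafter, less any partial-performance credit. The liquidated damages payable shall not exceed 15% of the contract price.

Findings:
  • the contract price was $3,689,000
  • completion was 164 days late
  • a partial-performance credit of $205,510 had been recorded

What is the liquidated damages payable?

First 67 days: 67 × $1,840 = $123,280
Remaining days: (164 − 67) × $2,790 = $270,630
Accrued per-day damages: $123,280 + $270,630 = $393,910
Less partial-performance credit: $393,910 − $205,510 = $188,400
Cap: 15% of $3,689,000 = $553,350
Cap at $553,350: $188,400 is within the cap, no reduction.

$188,400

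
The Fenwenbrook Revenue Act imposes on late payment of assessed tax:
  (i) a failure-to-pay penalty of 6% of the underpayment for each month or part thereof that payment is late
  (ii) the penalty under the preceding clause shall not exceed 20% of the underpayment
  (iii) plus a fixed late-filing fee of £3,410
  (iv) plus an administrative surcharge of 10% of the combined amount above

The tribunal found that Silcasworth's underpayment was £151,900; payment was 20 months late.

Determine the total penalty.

£37,169

Accrued rate: 6% × 20 = 120%, capped at 20% → 20%
Failure-to-pay penalty: 20% of £151,900 = £30,380
Penalty before surcharge: £30,380 + £3,410 = £33,790
Administrative surcharge: 10% of £33,790 = £3,379
Total penalty: £33,790 + £3,379 = £37,169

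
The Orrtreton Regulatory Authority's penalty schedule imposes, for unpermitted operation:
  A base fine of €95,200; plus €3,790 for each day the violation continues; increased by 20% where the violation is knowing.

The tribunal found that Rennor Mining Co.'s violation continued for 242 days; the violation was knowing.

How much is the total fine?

Per-day component: 242 × €3,790 = €917,180
Base plus per-day: €95,200 + €917,180 = €1,012,380
Enhancement: 20% of €1,012,380 = €202,476
Enhanced fine: €1,012,380 + €202,476 = €1,214,856

€1,214,856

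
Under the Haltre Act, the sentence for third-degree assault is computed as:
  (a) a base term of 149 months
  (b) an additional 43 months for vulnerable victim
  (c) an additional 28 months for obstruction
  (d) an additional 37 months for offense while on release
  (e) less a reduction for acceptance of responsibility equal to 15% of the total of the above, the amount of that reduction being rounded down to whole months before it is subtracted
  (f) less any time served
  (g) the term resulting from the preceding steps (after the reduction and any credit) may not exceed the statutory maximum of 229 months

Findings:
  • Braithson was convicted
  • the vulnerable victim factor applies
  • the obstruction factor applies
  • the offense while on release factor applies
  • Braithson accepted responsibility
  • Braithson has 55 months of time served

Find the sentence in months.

Vulnerable victim enhancement: +43 months
Obstruction enhancement: +28 months
Offense while on release enhancement: +37 months
Adjusted term: 149 months + 43 months + 28 months + 37 months = 257 months
Acceptance of responsibility reduction: 15% of 257 months = 38 months (rounded down)
After reduction: 257 − 38 = 219 months
Less time served: 219 months − 55 months = 164 months
Cap at 229 months: 164 months is within the cap, no reduction.

164 months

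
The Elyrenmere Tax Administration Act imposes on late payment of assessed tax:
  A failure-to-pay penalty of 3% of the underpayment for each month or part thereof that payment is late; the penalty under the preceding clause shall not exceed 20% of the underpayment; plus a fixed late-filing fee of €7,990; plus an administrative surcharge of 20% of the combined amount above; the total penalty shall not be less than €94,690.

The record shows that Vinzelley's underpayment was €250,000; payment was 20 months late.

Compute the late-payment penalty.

Accrued rate: 3% × 20 = 60%, capped at 20% → 20%
Failure-to-pay penalty: 20% of €250,000 = €50,000
Penalty before surcharge: €50,000 + €7,990 = €57,990
Administrative surcharge: 20% of €57,990 = €11,598
Total penalty: €57,990 + €11,598 = €69,588
Minimum €94,690: €69,588 is below the minimum → €94,690

€94,690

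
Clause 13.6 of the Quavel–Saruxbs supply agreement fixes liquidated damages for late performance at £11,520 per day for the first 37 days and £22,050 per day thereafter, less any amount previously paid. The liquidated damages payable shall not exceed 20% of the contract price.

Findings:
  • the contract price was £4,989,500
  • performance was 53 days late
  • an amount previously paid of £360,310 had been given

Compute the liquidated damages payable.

First 37 days: 37 × £11,520 = £426,240
Remaining days: (53 − 37) × £22,050 = £352,800
Accrued per-day damages: £426,240 + £352,800 = £779,040
Less amount previously paid: £779,040 − £360,310 = £418,730
Cap: 20% of £4,989,500 = £997,900
Cap at £997,900: £418,730 is within the cap, no reduction.

£418,730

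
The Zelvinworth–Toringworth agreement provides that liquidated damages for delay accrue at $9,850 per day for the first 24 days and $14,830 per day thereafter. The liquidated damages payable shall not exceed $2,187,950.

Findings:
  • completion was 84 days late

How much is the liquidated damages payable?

$1,126,200

First 24 days: 24 × $9,850 = $236,400
Remaining days: (84 − 24) × $14,830 = $889,800
Accrued per-day damages: $236,400 + $889,800 = $1,126,200
Cap at $2,187,950: $1,126,200 is within the cap, no reduction.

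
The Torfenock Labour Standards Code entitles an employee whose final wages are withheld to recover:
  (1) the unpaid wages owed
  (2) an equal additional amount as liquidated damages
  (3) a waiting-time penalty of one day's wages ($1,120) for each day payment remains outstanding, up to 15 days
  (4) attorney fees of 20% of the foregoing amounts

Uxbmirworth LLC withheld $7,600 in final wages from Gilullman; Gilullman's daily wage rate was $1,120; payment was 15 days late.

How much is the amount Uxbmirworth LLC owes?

$38,400

Liquidated damages (equal amount): $7,600
Penalty days: min(15, 15) = 15
Waiting-time penalty: 15 × $1,120 = $16,800
Subtotal: $7,600 + $7,600 + $16,800 = $32,000
Attorney fees: 20% of $32,000 = $6,400
Total award: $32,000 + $6,400 = $38,400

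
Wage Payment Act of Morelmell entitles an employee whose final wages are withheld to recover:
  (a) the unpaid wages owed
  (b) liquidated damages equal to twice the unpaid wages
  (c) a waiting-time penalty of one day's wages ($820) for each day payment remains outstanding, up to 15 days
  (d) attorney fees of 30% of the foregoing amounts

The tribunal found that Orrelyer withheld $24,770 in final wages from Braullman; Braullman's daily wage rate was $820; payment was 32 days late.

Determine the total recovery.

Doubled: 2 × $24,770 = $49,540
Penalty days: min(32, 15) = 15
Waiting-time penalty: 15 × $820 = $12,300
Subtotal: $24,770 + $49,540 + $12,300 = $86,610
Attorney fees: 30% of $86,610 = $25,983
Total award: $86,610 + $25,983 = $112,593

$112,593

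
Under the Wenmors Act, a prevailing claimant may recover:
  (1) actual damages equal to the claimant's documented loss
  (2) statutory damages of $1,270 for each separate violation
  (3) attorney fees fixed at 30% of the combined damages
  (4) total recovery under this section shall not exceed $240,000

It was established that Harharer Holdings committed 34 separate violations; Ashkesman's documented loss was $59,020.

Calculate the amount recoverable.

Total recovery: $132,860

Statutory damages: 34 × $1,270 = $43,180
Combined damages: $59,020 + $43,180 = $102,200
Attorney fees: 30% of $102,200 = $30,660
Total before cap: $102,200 + $30,660 = $132,860
Cap at $240,000: $132,860 is within the cap, no reduction.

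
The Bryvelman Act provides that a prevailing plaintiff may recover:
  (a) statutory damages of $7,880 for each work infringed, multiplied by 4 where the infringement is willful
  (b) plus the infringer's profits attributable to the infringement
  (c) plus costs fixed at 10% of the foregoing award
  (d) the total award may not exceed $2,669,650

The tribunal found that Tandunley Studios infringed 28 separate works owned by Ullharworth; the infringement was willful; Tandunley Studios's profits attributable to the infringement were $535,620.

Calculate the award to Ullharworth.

Statutory damages: 28 × $7,880 = $220,640
Multiplied by 4: 4 × $220,640 = $882,560
Combined award: $882,560 + $535,620 = $1,418,180
Costs: 10% of $1,418,180 = $141,818
Award plus costs: $1,418,180 + $141,818 = $1,559,998
Cap at $2,669,650: $1,559,998 is within the cap, no reduction.

$1,559,998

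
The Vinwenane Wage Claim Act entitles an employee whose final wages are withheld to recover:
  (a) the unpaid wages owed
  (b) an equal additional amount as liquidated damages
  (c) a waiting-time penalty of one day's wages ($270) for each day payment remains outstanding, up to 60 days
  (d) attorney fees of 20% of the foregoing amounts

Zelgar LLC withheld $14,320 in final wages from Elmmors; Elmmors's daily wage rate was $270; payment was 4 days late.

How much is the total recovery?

$35,664

Liquidated damages (equal amount): $14,320
Penalty days: min(4, 60) = 4
Waiting-time penalty: 4 × $270 = $1,080
Subtotal: $14,320 + $14,320 + $1,080 = $29,720
Attorney fees: 20% of $29,720 = $5,944
Total award: $29,720 + $5,944 = $35,664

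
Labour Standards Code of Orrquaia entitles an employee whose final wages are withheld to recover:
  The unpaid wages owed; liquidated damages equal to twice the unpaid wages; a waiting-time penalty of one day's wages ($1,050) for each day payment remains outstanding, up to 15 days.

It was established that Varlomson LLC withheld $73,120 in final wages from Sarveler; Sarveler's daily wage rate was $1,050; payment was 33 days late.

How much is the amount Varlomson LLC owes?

$235,110

Doubled: 2 × $73,120 = $146,240
Penalty days: min(33, 15) = 15
Waiting-time penalty: 15 × $1,050 = $15,750
Total award: $73,120 + $146,240 + $15,750 = $235,110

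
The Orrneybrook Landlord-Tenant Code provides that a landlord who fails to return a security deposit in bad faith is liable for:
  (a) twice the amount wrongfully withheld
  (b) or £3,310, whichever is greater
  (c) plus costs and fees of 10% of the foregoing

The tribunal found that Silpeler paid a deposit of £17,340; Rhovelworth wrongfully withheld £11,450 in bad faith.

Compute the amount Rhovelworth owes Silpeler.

Doubled: 2 × £11,450 = £22,900
Minimum £3,310: £22,900 meets the minimum, no increase.
Costs and fees: 10% of £22,900 = £2,290
Total recovery: £22,900 + £2,290 = £25,190

£25,190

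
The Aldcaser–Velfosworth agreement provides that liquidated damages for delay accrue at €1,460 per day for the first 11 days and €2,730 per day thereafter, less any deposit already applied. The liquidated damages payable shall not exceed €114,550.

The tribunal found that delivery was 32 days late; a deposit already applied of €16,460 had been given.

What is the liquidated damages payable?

First 11 days: 11 × €1,460 = €16,060
Remaining days: (32 − 11) × €2,730 = €57,330
Accrued per-day damages: €16,060 + €57,330 = €73,390
Less deposit already applied: €73,390 − €16,460 = €56,930
Cap at €114,550: €56,930 is within the cap, no reduction.

€56,930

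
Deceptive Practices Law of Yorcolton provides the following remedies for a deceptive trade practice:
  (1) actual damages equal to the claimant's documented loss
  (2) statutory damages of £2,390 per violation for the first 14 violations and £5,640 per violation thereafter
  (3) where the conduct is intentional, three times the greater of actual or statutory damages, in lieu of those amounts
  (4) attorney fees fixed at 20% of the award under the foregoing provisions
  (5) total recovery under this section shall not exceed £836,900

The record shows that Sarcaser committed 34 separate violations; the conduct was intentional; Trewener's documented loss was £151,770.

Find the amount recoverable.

Total recovery: £546,372

First 14 violations: 14 × £2,390 = £33,460
Remaining violations: (34 − 14) × £5,640 = £112,800
Statutory damages: £33,460 + £112,800 = £146,260
Greater of actual damages (£151,770) or statutory damages (£146,260): £151,770
Trebled: 3 × £151,770 = £455,310
Attorney fees: 20% of £455,310 = £91,062
Total before cap: £455,310 + £91,062 = £546,372
Cap at £836,900: £546,372 is within the cap, no reduction.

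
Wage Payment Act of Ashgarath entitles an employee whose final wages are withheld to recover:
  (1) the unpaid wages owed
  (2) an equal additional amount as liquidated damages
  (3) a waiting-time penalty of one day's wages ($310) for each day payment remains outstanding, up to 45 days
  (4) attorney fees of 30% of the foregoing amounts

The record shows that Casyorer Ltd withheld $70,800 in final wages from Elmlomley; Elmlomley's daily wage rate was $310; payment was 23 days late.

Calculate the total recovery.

$193,349

Liquidated damages (equal amount): $70,800
Penalty days: min(23, 45) = 23
Waiting-time penalty: 23 × $310 = $7,130
Subtotal: $70,800 + $70,800 + $7,130 = $148,730
Attorney fees: 30% of $148,730 = $44,619
Total award: $148,730 + $44,619 = $193,349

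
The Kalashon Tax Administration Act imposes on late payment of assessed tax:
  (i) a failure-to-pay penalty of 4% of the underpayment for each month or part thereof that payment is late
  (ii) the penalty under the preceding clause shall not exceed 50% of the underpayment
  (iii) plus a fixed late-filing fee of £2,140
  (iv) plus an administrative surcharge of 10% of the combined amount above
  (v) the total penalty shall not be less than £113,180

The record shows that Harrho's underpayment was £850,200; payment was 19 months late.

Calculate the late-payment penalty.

Penalty: £469,964

Accrued rate: 4% × 19 = 76%, capped at 50% → 50%
Failure-to-pay penalty: 50% of £850,200 = £425,100
Penalty before surcharge: £425,100 + £2,140 = £427,240
Administrative surcharge: 10% of £427,240 = £42,724
Total penalty: £427,240 + £42,724 = £469,964
Minimum £113,180: £469,964 meets the minimum, no increase.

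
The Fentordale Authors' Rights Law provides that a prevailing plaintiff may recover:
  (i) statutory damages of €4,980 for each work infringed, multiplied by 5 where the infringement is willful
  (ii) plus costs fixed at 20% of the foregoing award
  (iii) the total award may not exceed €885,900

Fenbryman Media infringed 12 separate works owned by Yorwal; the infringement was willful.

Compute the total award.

Statutory damages: 12 × €4,980 = €59,760
Multiplied by 5: 5 × €59,760 = €298,800
Costs: 20% of €298,800 = €59,760
Award plus costs: €298,800 + €59,760 = €358,560
Cap at €885,900: €358,560 is within the cap, no reduction.

Award: €358,560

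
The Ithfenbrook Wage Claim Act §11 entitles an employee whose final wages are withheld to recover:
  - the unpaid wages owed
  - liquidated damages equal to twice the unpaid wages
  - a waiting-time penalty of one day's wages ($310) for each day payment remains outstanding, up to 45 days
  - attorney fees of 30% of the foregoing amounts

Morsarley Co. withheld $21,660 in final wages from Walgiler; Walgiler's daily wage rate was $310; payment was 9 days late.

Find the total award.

Doubled: 2 × $21,660 = $43,320
Penalty days: min(9, 45) = 9
Waiting-time penalty: 9 × $310 = $2,790
Subtotal: $21,660 + $43,320 + $2,790 = $67,770
Attorney fees: 30% of $67,770 = $20,331
Total award: $67,770 + $20,331 = $88,101

Total award: $88,101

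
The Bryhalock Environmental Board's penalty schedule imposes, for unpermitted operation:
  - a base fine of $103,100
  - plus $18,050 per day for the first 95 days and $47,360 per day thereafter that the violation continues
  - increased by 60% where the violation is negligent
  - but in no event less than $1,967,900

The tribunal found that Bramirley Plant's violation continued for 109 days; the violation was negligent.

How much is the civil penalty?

$3,969,424

First 95 days: 95 × $18,050 = $1,714,750
Remaining days: (109 − 95) × $47,360 = $663,040
Per-day component: $1,714,750 + $663,040 = $2,377,790
Base plus per-day: $103,100 + $2,377,790 = $2,480,890
Enhancement: 60% of $2,480,890 = $1,488,534
Enhanced fine: $2,480,890 + $1,488,534 = $3,969,424
Minimum $1,967,900: $3,969,424 meets the minimum, no increase.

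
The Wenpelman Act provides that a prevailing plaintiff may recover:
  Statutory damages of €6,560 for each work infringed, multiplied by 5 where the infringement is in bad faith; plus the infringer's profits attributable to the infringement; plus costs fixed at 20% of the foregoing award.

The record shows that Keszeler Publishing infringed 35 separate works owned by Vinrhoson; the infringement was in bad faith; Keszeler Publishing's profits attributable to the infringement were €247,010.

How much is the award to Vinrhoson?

Statutory damages: 35 × €6,560 = €229,600
Multiplied by 5: 5 × €229,600 = €1,148,000
Combined award: €1,148,000 + €247,010 = €1,395,010
Costs: 20% of €1,395,010 = €279,002
Award plus costs: €1,395,010 + €279,002 = €1,674,012

€1,674,012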